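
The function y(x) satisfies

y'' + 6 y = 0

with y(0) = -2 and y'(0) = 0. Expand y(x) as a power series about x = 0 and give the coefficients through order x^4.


Ansatz: y(x) = sum_{n>=0} a_n x^n, so y'(x) = sum_{n>=1} n a_n x^(n-1) and y''(x) = sum_{n>=2} n(n-1) a_n x^(n-2).
Substitute into P(x) y'' + Q(x) y' + R(x) y = 0 with P(x) = 1, Q(x) = 0, R(x) = 6, and match powers of x.
Initial conditions: a_0 = -2, a_1 = 0.
Setting the coefficient of each power of x to zero and solving order by order (substituting the coefficients already found):
  x^0: 2 a_2 + 6 a_0 = 0  ->  2 a_2 = -6 a_0 = 12  ->  a_2 = 6
  x^1: 6 a_3 + 6 a_1 = 0  ->  6 a_3 = -6 a_1 = 0  ->  a_3 = 0
  x^2: 12 a_4 + 6 a_2 = 0  ->  12 a_4 = -6 a_2 = -36  ->  a_4 = -3
Truncated series: y(x) = -2 + 6 x^2 - 3 x^4 + O(x^5).

a_0 = -2; a_1 = 0; a_2 = 6; a_3 = 0; a_4 = -3


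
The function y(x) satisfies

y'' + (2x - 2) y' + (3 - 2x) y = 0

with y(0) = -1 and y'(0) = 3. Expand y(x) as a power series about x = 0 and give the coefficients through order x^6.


Ansatz: y(x) = sum_{n>=0} a_n x^n, so y'(x) = sum_{n>=1} n a_n x^(n-1) and y''(x) = sum_{n>=2} n(n-1) a_n x^(n-2).
Substitute into P(x) y'' + Q(x) y' + R(x) y = 0 with P(x) = 1, Q(x) = 2x - 2, R(x) = 3 - 2x, and match powers of x.
Initial conditions: a_0 = -1, a_1 = 3.
Setting the coefficient of each power of x to zero and solving order by order (substituting the coefficients already found):
  x^0: 2 a_2 - 2 a_1 + 3 a_0 = 0  ->  2 a_2 = 2 a_1 - 3 a_0 = 9  ->  a_2 = 9/2
  x^1: 6 a_3 - 4 a_2 + 5 a_1 - 2 a_0 = 0  ->  6 a_3 = 4 a_2 - 5 a_1 + 2 a_0 = 1  ->  a_3 = 1/6
  x^2: 12 a_4 - 6 a_3 + 7 a_2 - 2 a_1 = 0  ->  12 a_4 = 6 a_3 - 7 a_2 + 2 a_1 = -49/2  ->  a_4 = -49/24
  x^3: 20 a_5 - 8 a_4 + 9 a_3 - 2 a_2 = 0  ->  20 a_5 = 8 a_4 - 9 a_3 + 2 a_2 = -53/6  ->  a_5 = -53/120
  x^4: 30 a_6 - 10 a_5 + 11 a_4 - 2 a_3 = 0  ->  30 a_6 = 10 a_5 - 11 a_4 + 2 a_3 = 147/8  ->  a_6 = 49/80
Truncated series: y(x) = -1 + 3 x + (9/2) x^2 + (1/6) x^3 - (49/24) x^4 - (53/120) x^5 + (49/80) x^6 + O(x^7).

a_0 = -1; a_1 = 3; a_2 = 9/2; a_3 = 1/6; a_4 = -49/24; a_5 = -53/120; a_6 = 49/80


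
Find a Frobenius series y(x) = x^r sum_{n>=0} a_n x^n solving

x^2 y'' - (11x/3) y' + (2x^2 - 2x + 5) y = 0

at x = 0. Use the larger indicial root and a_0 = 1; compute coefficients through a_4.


Write in Frobenius form y'' + (p(x)/x) y' + (q(x)/x^2) y = 0:
  p(x) = -11/3,  q(x) = 2x^2 - 2x + 5.
Indicial equation: r(r-1) + (-11/3) r + (5) = 0 -> roots r_1 = 3, r_2 = 5/3.
Take r = r_1 = 3. Let y(x) = x^r sum_{n>=0} a_n x^n with a_0 = 1.
Substitute y = x^r sum a_n x^n and match x^{r+n}. The recurrence is
  D(n) a_n - 2 a_{n-1} + 2 a_{n-2} = 0,  where D(n) = (r+n)(r+n-1) + (-11/3)(r+n) + (5).
  a_n = [2 a_{n-1} - 2 a_{n-2}] / D(n).
Since the indicial polynomial factors as (r - r_1)(r - r_2), D(n) = (r_1 + n - r_1)(r_1 + n - r_2) = n(n + 4/3).
Evaluating step by step (a_0 = 1):
  n = 1: D(1) = 1(1 + 4/3) = 7/3; numerator = 2(1) = 2; a_1 = (2)/(7/3) = 6/7
  n = 2: D(2) = 2(2 + 4/3) = 20/3; numerator = 2(6/7) - 2(1) = -2/7; a_2 = (-2/7)/(20/3) = -3/70
  n = 3: D(3) = 3(3 + 4/3) = 13; numerator = 2(-3/70) - 2(6/7) = -9/5; a_3 = (-9/5)/(13) = -9/65
  n = 4: D(4) = 4(4 + 4/3) = 64/3; numerator = 2(-9/65) - 2(-3/70) = -87/455; a_4 = (-87/455)/(64/3) = -261/29120

r = 3; a_0 = 1; a_1 = 6/7; a_2 = -3/70; a_3 = -9/65; a_4 = -261/29120


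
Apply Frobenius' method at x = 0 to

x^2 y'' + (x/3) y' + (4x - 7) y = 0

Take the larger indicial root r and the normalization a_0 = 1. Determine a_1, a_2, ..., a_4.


Write in Frobenius form y'' + (p(x)/x) y' + (q(x)/x^2) y = 0:
  p(x) = 1/3,  q(x) = 4x - 7.
Indicial equation: r(r-1) + (1/3) r + (-7) = 0 -> roots r_1 = 3, r_2 = -7/3.
Take r = r_1 = 3. Let y(x) = x^r sum_{n>=0} a_n x^n with a_0 = 1.
Substitute y = x^r sum a_n x^n and match x^{r+n}. The recurrence is
  D(n) a_n + 4 a_{n-1} = 0,  where D(n) = (r+n)(r+n-1) + (1/3)(r+n) + (-7).
  a_n = -4 / D(n) * a_{n-1}.
Since the indicial polynomial factors as (r - r_1)(r - r_2), D(n) = (r_1 + n - r_1)(r_1 + n - r_2) = n(n + 16/3).
Evaluating step by step (a_0 = 1):
  n = 1: D(1) = 1(1 + 16/3) = 19/3; numerator = -4(1) = -4; a_1 = (-4)/(19/3) = -12/19
  n = 2: D(2) = 2(2 + 16/3) = 44/3; numerator = -4(-12/19) = 48/19; a_2 = (48/19)/(44/3) = 36/209
  n = 3: D(3) = 3(3 + 16/3) = 25; numerator = -4(36/209) = -144/209; a_3 = (-144/209)/(25) = -144/5225
  n = 4: D(4) = 4(4 + 16/3) = 112/3; numerator = -4(-144/5225) = 576/5225; a_4 = (576/5225)/(112/3) = 108/36575

r = 3; a_0 = 1; a_1 = -12/19; a_2 = 36/209; a_3 = -144/5225; a_4 = 108/36575


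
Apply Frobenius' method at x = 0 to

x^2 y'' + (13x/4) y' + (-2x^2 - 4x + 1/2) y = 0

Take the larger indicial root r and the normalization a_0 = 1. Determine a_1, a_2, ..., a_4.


Write in Frobenius form y'' + (p(x)/x) y' + (q(x)/x^2) y = 0:
  p(x) = 13/4,  q(x) = -2x^2 - 4x + 1/2.
Indicial equation: r(r-1) + (13/4) r + (1/2) = 0 -> roots r_1 = -1/4, r_2 = -2.
Take r = r_1 = -1/4. Let y(x) = x^r sum_{n>=0} a_n x^n with a_0 = 1.
Substitute y = x^r sum a_n x^n and match x^{r+n}. The recurrence is
  D(n) a_n - 4 a_{n-1} - 2 a_{n-2} = 0,  where D(n) = (r+n)(r+n-1) + (13/4)(r+n) + (1/2).
  a_n = [4 a_{n-1} + 2 a_{n-2}] / D(n).
Since the indicial polynomial factors as (r - r_1)(r - r_2), D(n) = (r_1 + n - r_1)(r_1 + n - r_2) = n(n + 7/4).
Evaluating step by step (a_0 = 1):
  n = 1: D(1) = 1(1 + 7/4) = 11/4; numerator = 4(1) = 4; a_1 = (4)/(11/4) = 16/11
  n = 2: D(2) = 2(2 + 7/4) = 15/2; numerator = 4(16/11) + 2(1) = 86/11; a_2 = (86/11)/(15/2) = 172/165
  n = 3: D(3) = 3(3 + 7/4) = 57/4; numerator = 4(172/165) + 2(16/11) = 1168/165; a_3 = (1168/165)/(57/4) = 4672/9405
  n = 4: D(4) = 4(4 + 7/4) = 23; numerator = 4(4672/9405) + 2(172/165) = 38296/9405; a_4 = (38296/9405)/(23) = 38296/216315

r = -1/4; a_0 = 1; a_1 = 16/11; a_2 = 172/165; a_3 = 4672/9405; a_4 = 38296/216315


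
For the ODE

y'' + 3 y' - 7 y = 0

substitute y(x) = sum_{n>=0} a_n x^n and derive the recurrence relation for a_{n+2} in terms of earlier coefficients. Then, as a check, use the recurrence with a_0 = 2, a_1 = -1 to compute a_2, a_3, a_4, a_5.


Substitute y = sum_n a_n x^n.
y''(x) has coefficient (n+2)(n+1) a_{n+2} at x^n;
3 y'(x) has coefficient 3 (n+1) a_{n+1} at x^n;
-7 y(x) has coefficient -7 a_n at x^n.
Matching x^n: (n+2)(n+1) a_{n+2} + 3 (n+1) a_{n+1} - 7 a_n = 0.
Thus a_{n+2} = [-3 (n+1) a_{n+1} + 7 a_n] / ((n+1)(n+2)).

Check with a_0 = 2, a_1 = -1 (apply the recurrence for n = 0, 1, 2, 3): a_0 = 2, a_1 = -1, a_2 = 17/2, a_3 = -29/3, a_4 = 293/24, a_5 = -257/24.

a_(n+2) = [-3 (n+1) a_(n+1) + 7 a_n] / ((n+1)(n+2)); check: a_0 = 2, a_1 = -1, a_2 = 17/2, a_3 = -29/3, a_4 = 293/24, a_5 = -257/24


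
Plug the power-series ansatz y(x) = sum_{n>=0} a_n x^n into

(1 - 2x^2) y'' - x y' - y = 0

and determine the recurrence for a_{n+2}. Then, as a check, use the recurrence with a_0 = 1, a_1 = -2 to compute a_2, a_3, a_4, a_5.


Substitute y = sum_n a_n x^n.
(1 - 2 x^2) y'' contributes (n+2)(n+1) a_{n+2} - 2 n(n-1) a_n at x^n.
-x y'(x) contributes -n a_n at x^n.
-y(x) contributes -1 a_n at x^n.
Matching x^n: (n+2)(n+1) a_{n+2} + (-2 n(n-1) - n - 1) a_n = 0.
Thus a_{n+2} = (2 n(n-1) + n + 1) / ((n+1)(n+2)) * a_n.

Check with a_0 = 1, a_1 = -2 (apply the recurrence for n = 0, 1, 2, 3): a_0 = 1, a_1 = -2, a_2 = 1/2, a_3 = -2/3, a_4 = 7/24, a_5 = -8/15.

a_(n+2) = (2 n(n-1) + n + 1) / ((n+1)(n+2)) * a_n; check: a_0 = 1, a_1 = -2, a_2 = 1/2, a_3 = -2/3, a_4 = 7/24, a_5 = -8/15


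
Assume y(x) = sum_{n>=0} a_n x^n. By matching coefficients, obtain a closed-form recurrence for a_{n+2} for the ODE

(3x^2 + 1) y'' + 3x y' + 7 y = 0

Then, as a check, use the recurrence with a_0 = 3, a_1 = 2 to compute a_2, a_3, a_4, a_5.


Substitute y = sum_n a_n x^n.
(1 + 3 x^2) y'' contributes (n+2)(n+1) a_{n+2} + 3 n(n-1) a_n at x^n.
3 x y'(x) contributes 3 n a_n at x^n.
7 y(x) contributes 7 a_n at x^n.
Matching x^n: (n+2)(n+1) a_{n+2} + (3 n(n-1) + 3 n + 7) a_n = 0.
Thus a_{n+2} = (-3 n(n-1) - 3 n - 7) / ((n+1)(n+2)) * a_n.

Check with a_0 = 3, a_1 = 2 (apply the recurrence for n = 0, 1, 2, 3): a_0 = 3, a_1 = 2, a_2 = -21/2, a_3 = -10/3, a_4 = 133/8, a_5 = 17/3.

a_(n+2) = (-3 n(n-1) - 3 n - 7) / ((n+1)(n+2)) * a_n; check: a_0 = 3, a_1 = 2, a_2 = -21/2, a_3 = -10/3, a_4 = 133/8, a_5 = 17/3


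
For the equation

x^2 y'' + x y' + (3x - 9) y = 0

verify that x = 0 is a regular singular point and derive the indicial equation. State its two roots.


Divide by x^2 to reach normal form y'' + P_1(x) y' + P_2(x) y = 0 with P_1(x) = 1/x and P_2(x) = 3/x - 9/x^2.
x = 0 is a singular point because the y'-coefficient 1/x has a pole at x = 0 and the y-coefficient 3/x - 9/x^2 has a pole at x = 0.
It is a regular singular point because x P_1(x) = p(x) = 1 and x^2 P_2(x) = q(x) = 3x - 9 are polynomials, hence analytic at x = 0.
p(0) = 1,  q(0) = -9.
Indicial equation: r(r-1) + p(0) r + q(0) = 0, i.e. r^2 + (p(0) - 1) r + q(0) = 0, i.e. r^2 - 9 = 0.
Discriminant: (0)^2 - 4(-9) = 36, so r = (0 ± 6)/2.
Solving: r_1 = 3, r_2 = -3.

indicial: r^2 - 9 = 0; roots r_1 = 3, r_2 = -3


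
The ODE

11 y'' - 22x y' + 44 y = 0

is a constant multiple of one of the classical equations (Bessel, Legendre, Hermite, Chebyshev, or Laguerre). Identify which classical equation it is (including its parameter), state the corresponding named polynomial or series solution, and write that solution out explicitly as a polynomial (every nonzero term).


All three coefficients share the factor 11; dividing through by 11 gives  y'' - 2x y' + 4 y = 0.
This matches the Hermite equation y'' - 2x y' + 2n y = 0 with 2n = 4, so n = 2; the polynomial solution is H_2(x).
With y = sum_k a_k x^k, matching x^k gives (k+2)(k+1) a_{k+2} = 2(k - n) a_k = 2(k - 2) a_k. The right side vanishes at k = 2, so the series with the parity of 2 terminates at degree 2.
Standard normalization: leading coefficient of H_n is 2^n, so a_2 = 2^2 = 4. Work downward with a_k = (k+1)(k+2) a_{k+2} / (2(k - n)):
  a_0 = (1)(2)(4) / (2(0 - 2)) = 8/(-4) = -2
Hence H_2(x) = 4 x^2 - 2.

H_2(x); series = 4 x^2 - 2


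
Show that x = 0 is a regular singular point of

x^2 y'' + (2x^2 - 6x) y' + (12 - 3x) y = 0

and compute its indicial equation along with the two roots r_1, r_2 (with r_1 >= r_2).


Divide by x^2 to reach normal form y'' + P_1(x) y' + P_2(x) y = 0 with P_1(x) = 2 - 6/x and P_2(x) = -3/x + 12/x^2.
x = 0 is a singular point because the y'-coefficient 2 - 6/x has a pole at x = 0 and the y-coefficient -3/x + 12/x^2 has a pole at x = 0.
It is a regular singular point because x P_1(x) = p(x) = 2x - 6 and x^2 P_2(x) = q(x) = 12 - 3x are polynomials, hence analytic at x = 0.
p(0) = -6,  q(0) = 12.
Indicial equation: r(r-1) + p(0) r + q(0) = 0, i.e. r^2 + (p(0) - 1) r + q(0) = 0, i.e. r^2 - 7 r + 12 = 0.
Discriminant: (-7)^2 - 4(12) = 1, so r = (7 ± 1)/2.
Solving: r_1 = 4, r_2 = 3.

indicial: r^2 - 7 r + 12 = 0; roots r_1 = 4, r_2 = 3


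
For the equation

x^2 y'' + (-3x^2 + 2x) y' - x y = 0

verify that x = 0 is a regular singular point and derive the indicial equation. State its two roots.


Divide by x^2 to reach normal form y'' + P_1(x) y' + P_2(x) y = 0 with P_1(x) = -3 + 2/x and P_2(x) = -1/x.
x = 0 is a singular point because the y'-coefficient -3 + 2/x has a pole at x = 0 and the y-coefficient -1/x has a pole at x = 0.
It is a regular singular point because x P_1(x) = p(x) = 2 - 3x and x^2 P_2(x) = q(x) = -x are polynomials, hence analytic at x = 0.
p(0) = 2,  q(0) = 0.
Indicial equation: r(r-1) + p(0) r + q(0) = 0, i.e. r^2 + (p(0) - 1) r + q(0) = 0, i.e. r^2 + 1 r = 0.
Discriminant: (1)^2 - 4(0) = 1, so r = (-1 ± 1)/2.
Solving: r_1 = 0, r_2 = -1.

indicial: r^2 + 1 r = 0; roots r_1 = 0, r_2 = -1


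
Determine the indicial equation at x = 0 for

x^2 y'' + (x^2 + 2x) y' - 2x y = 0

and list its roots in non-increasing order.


Divide by x^2 to reach normal form y'' + P_1(x) y' + P_2(x) y = 0 with P_1(x) = 1 + 2/x and P_2(x) = -2/x.
x = 0 is a singular point because the y'-coefficient 1 + 2/x has a pole at x = 0 and the y-coefficient -2/x has a pole at x = 0.
It is a regular singular point because x P_1(x) = p(x) = x + 2 and x^2 P_2(x) = q(x) = -2x are polynomials, hence analytic at x = 0.
p(0) = 2,  q(0) = 0.
Indicial equation: r(r-1) + p(0) r + q(0) = 0, i.e. r^2 + (p(0) - 1) r + q(0) = 0, i.e. r^2 + 1 r = 0.
Discriminant: (1)^2 - 4(0) = 1, so r = (-1 ± 1)/2.
Solving: r_1 = 0, r_2 = -1.

indicial: r^2 + 1 r = 0; roots r_1 = 0, r_2 = -1


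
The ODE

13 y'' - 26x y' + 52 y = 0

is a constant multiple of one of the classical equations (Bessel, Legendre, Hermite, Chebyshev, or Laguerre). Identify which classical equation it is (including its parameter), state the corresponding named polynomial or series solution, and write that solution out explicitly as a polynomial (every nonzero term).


All three coefficients share the factor 13; dividing through by 13 gives  y'' - 2x y' + 4 y = 0.
This matches the Hermite equation y'' - 2x y' + 2n y = 0 with 2n = 4, so n = 2; the polynomial solution is H_2(x).
With y = sum_k a_k x^k, matching x^k gives (k+2)(k+1) a_{k+2} = 2(k - n) a_k = 2(k - 2) a_k. The right side vanishes at k = 2, so the series with the parity of 2 terminates at degree 2.
Standard normalization: leading coefficient of H_n is 2^n, so a_2 = 2^2 = 4. Work downward with a_k = (k+1)(k+2) a_{k+2} / (2(k - n)):
  a_0 = (1)(2)(4) / (2(0 - 2)) = 8/(-4) = -2
Hence H_2(x) = 4 x^2 - 2.

H_2(x); series = 4 x^2 - 2


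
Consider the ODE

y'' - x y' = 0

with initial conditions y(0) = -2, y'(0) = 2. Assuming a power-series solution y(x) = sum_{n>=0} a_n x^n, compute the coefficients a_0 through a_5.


Ansatz: y(x) = sum_{n>=0} a_n x^n, so y'(x) = sum_{n>=1} n a_n x^(n-1) and y''(x) = sum_{n>=2} n(n-1) a_n x^(n-2).
Substitute into P(x) y'' + Q(x) y' + R(x) y = 0 with P(x) = 1, Q(x) = -x, R(x) = 0, and match powers of x.
Initial conditions: a_0 = -2, a_1 = 2.
Setting the coefficient of each power of x to zero and solving order by order (substituting the coefficients already found):
  x^0: 2 a_2 = 0  ->  a_2 = 0
  x^1: 6 a_3 - a_1 = 0  ->  6 a_3 = a_1 = 2  ->  a_3 = 1/3
  x^2: 12 a_4 - 2 a_2 = 0  ->  12 a_4 = 2 a_2 = 0  ->  a_4 = 0
  x^3: 20 a_5 - 3 a_3 = 0  ->  20 a_5 = 3 a_3 = 1  ->  a_5 = 1/20
Truncated series: y(x) = -2 + 2 x + (1/3) x^3 + (1/20) x^5 + O(x^6).

a_0 = -2; a_1 = 2; a_2 = 0; a_3 = 1/3; a_4 = 0; a_5 = 1/20


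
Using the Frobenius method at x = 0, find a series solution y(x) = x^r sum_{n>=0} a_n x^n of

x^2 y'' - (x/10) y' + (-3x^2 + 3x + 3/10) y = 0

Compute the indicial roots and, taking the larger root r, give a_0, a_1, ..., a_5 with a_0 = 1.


Write in Frobenius form y'' + (p(x)/x) y' + (q(x)/x^2) y = 0:
  p(x) = -1/10,  q(x) = -3x^2 + 3x + 3/10.
Indicial equation: r(r-1) + (-1/10) r + (3/10) = 0 -> roots r_1 = 3/5, r_2 = 1/2.
Take r = r_1 = 3/5. Let y(x) = x^r sum_{n>=0} a_n x^n with a_0 = 1.
Substitute y = x^r sum a_n x^n and match x^{r+n}. The recurrence is
  D(n) a_n + 3 a_{n-1} - 3 a_{n-2} = 0,  where D(n) = (r+n)(r+n-1) + (-1/10)(r+n) + (3/10).
  a_n = [-3 a_{n-1} + 3 a_{n-2}] / D(n).
Since the indicial polynomial factors as (r - r_1)(r - r_2), D(n) = (r_1 + n - r_1)(r_1 + n - r_2) = n(n + 1/10).
Evaluating step by step (a_0 = 1):
  n = 1: D(1) = 1(1 + 1/10) = 11/10; numerator = -3(1) = -3; a_1 = (-3)/(11/10) = -30/11
  n = 2: D(2) = 2(2 + 1/10) = 21/5; numerator = -3(-30/11) + 3(1) = 123/11; a_2 = (123/11)/(21/5) = 205/77
  n = 3: D(3) = 3(3 + 1/10) = 93/10; numerator = -3(205/77) + 3(-30/11) = -1245/77; a_3 = (-1245/77)/(93/10) = -4150/2387
  n = 4: D(4) = 4(4 + 1/10) = 82/5; numerator = -3(-4150/2387) + 3(205/77) = 2865/217; a_4 = (2865/217)/(82/5) = 14325/17794
  n = 5: D(5) = 5(5 + 1/10) = 51/2; numerator = -3(14325/17794) + 3(-4150/2387) = -213375/27962; a_5 = (-213375/27962)/(51/2) = -71125/237677

r = 3/5; a_0 = 1; a_1 = -30/11; a_2 = 205/77; a_3 = -4150/2387; a_4 = 14325/17794; a_5 = -71125/237677


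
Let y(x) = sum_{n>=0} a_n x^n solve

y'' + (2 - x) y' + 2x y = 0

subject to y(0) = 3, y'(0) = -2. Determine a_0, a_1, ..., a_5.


Ansatz: y(x) = sum_{n>=0} a_n x^n, so y'(x) = sum_{n>=1} n a_n x^(n-1) and y''(x) = sum_{n>=2} n(n-1) a_n x^(n-2).
Substitute into P(x) y'' + Q(x) y' + R(x) y = 0 with P(x) = 1, Q(x) = 2 - x, R(x) = 2x, and match powers of x.
Initial conditions: a_0 = 3, a_1 = -2.
Setting the coefficient of each power of x to zero and solving order by order (substituting the coefficients already found):
  x^0: 2 a_2 + 2 a_1 = 0  ->  2 a_2 = -2 a_1 = 4  ->  a_2 = 2
  x^1: 6 a_3 + 4 a_2 - a_1 + 2 a_0 = 0  ->  6 a_3 = -4 a_2 + a_1 - 2 a_0 = -16  ->  a_3 = -8/3
  x^2: 12 a_4 + 6 a_3 - 2 a_2 + 2 a_1 = 0  ->  12 a_4 = -6 a_3 + 2 a_2 - 2 a_1 = 24  ->  a_4 = 2
  x^3: 20 a_5 + 8 a_4 - 3 a_3 + 2 a_2 = 0  ->  20 a_5 = -8 a_4 + 3 a_3 - 2 a_2 = -28  ->  a_5 = -7/5
Truncated series: y(x) = 3 - 2 x + 2 x^2 - (8/3) x^3 + 2 x^4 - (7/5) x^5 + O(x^6).

a_0 = 3; a_1 = -2; a_2 = 2; a_3 = -8/3; a_4 = 2; a_5 = -7/5


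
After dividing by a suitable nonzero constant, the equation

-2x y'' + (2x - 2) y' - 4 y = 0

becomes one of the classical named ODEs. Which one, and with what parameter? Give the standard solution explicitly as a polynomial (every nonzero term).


All three coefficients share the factor -2; dividing through by -2 gives  x y'' + (1 - x) y' + 2 y = 0.
This matches the Laguerre equation x y'' + (1 - x) y' + n y = 0 with n = 2; the polynomial solution is L_2(x).
With y = sum_k a_k x^k, matching x^k gives (k+1)k a_{k+1} + (k+1) a_{k+1} - k a_k + n a_k = 0, i.e. (k+1)^2 a_{k+1} = (k - n) a_k = (k - 2) a_k. The right side vanishes at k = 2, so the series terminates at degree 2.
Standard normalization L_n(0) = 1 gives a_0 = 1. Work upward with a_{k+1} = (k - 2) a_k / (k+1)^2:
  a_1 = (0 - 2)(1) / 1^2 = -2/1 = -2
  a_2 = (1 - 2)(-2) / 2^2 = 2/4 = 1/2
Hence L_2(x) = x^2/2 - 2 x + 1.

L_2(x); series = x^2/2 - 2 x + 1


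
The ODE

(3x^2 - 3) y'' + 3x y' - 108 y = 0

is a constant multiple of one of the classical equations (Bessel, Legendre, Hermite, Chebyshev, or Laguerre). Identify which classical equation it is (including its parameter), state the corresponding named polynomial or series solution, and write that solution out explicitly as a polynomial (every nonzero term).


All three coefficients share the factor -3; dividing through by -3 gives  (1 - x^2) y'' - x y' + 36 y = 0.
This matches the Chebyshev equation (1 - x^2) y'' - x y' + n^2 y = 0 (note the -x y' term, not -2x y') with n^2 = 36, so n = 6; the polynomial solution is T_6(x).
With y = sum_k a_k x^k, matching x^k gives (k+2)(k+1) a_{k+2} = (k^2 - n^2) a_k = (k - 6)(k + 6) a_k. The right side vanishes at k = 6, so the series with the parity of 6 terminates at degree 6.
Standard normalization: leading coefficient of T_n is 2^(n-1), so a_6 = 2^5 = 32. Work downward with a_k = (k+1)(k+2) a_{k+2} / ((k - 6)(k + 6)):
  a_4 = (5)(6)(32) / ((4 - 6)(4 + 6)) = 960/(-20) = -48
  a_2 = (3)(4)(-48) / ((2 - 6)(2 + 6)) = -576/(-32) = 18
  a_0 = (1)(2)(18) / ((0 - 6)(0 + 6)) = 36/(-36) = -1
Hence T_6(x) = 32 x^6 - 48 x^4 + 18 x^2 - 1.

T_6(x); series = 32 x^6 - 48 x^4 + 18 x^2 - 1


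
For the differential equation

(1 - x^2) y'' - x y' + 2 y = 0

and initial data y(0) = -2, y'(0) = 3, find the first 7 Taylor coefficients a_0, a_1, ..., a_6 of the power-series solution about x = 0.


Ansatz: y(x) = sum_{n>=0} a_n x^n, so y'(x) = sum_{n>=1} n a_n x^(n-1) and y''(x) = sum_{n>=2} n(n-1) a_n x^(n-2).
Substitute into P(x) y'' + Q(x) y' + R(x) y = 0 with P(x) = 1 - x^2, Q(x) = -x, R(x) = 2, and match powers of x.
Initial conditions: a_0 = -2, a_1 = 3.
Setting the coefficient of each power of x to zero and solving order by order (substituting the coefficients already found):
  x^0: 2 a_2 + 2 a_0 = 0  ->  2 a_2 = -2 a_0 = 4  ->  a_2 = 2
  x^1: 6 a_3 + a_1 = 0  ->  6 a_3 = -a_1 = -3  ->  a_3 = -1/2
  x^2: 12 a_4 - 2 a_2 = 0  ->  12 a_4 = 2 a_2 = 4  ->  a_4 = 1/3
  x^3: 20 a_5 - 7 a_3 = 0  ->  20 a_5 = 7 a_3 = -7/2  ->  a_5 = -7/40
  x^4: 30 a_6 - 14 a_4 = 0  ->  30 a_6 = 14 a_4 = 14/3  ->  a_6 = 7/45
Truncated series: y(x) = -2 + 3 x + 2 x^2 - (1/2) x^3 + (1/3) x^4 - (7/40) x^5 + (7/45) x^6 + O(x^7).

a_0 = -2; a_1 = 3; a_2 = 2; a_3 = -1/2; a_4 = 1/3; a_5 = -7/40; a_6 = 7/45


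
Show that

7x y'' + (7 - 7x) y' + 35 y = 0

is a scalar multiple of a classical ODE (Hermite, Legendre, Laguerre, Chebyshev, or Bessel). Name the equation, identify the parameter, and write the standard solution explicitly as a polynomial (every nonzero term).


All three coefficients share the factor 7; dividing through by 7 gives  x y'' + (1 - x) y' + 5 y = 0.
This matches the Laguerre equation x y'' + (1 - x) y' + n y = 0 with n = 5; the polynomial solution is L_5(x).
With y = sum_k a_k x^k, matching x^k gives (k+1)k a_{k+1} + (k+1) a_{k+1} - k a_k + n a_k = 0, i.e. (k+1)^2 a_{k+1} = (k - n) a_k = (k - 5) a_k. The right side vanishes at k = 5, so the series terminates at degree 5.
Standard normalization L_n(0) = 1 gives a_0 = 1. Work upward with a_{k+1} = (k - 5) a_k / (k+1)^2:
  a_1 = (0 - 5)(1) / 1^2 = -5/1 = -5
  a_2 = (1 - 5)(-5) / 2^2 = 20/4 = 5
  a_3 = (2 - 5)(5) / 3^2 = -15/9 = -5/3
  a_4 = (3 - 5)(-5/3) / 4^2 = (10/3)/16 = 5/24
  a_5 = (4 - 5)(5/24) / 5^2 = (-5/24)/25 = -1/120
Hence L_5(x) = -x^5/120 + 5 x^4/24 - 5 x^3/3 + 5 x^2 - 5 x + 1.

L_5(x); series = -x^5/120 + 5 x^4/24 - 5 x^3/3 + 5 x^2 - 5 x + 1


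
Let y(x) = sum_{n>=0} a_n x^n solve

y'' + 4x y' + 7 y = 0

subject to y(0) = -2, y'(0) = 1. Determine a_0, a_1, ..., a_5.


Ansatz: y(x) = sum_{n>=0} a_n x^n, so y'(x) = sum_{n>=1} n a_n x^(n-1) and y''(x) = sum_{n>=2} n(n-1) a_n x^(n-2).
Substitute into P(x) y'' + Q(x) y' + R(x) y = 0 with P(x) = 1, Q(x) = 4x, R(x) = 7, and match powers of x.
Initial conditions: a_0 = -2, a_1 = 1.
Setting the coefficient of each power of x to zero and solving order by order (substituting the coefficients already found):
  x^0: 2 a_2 + 7 a_0 = 0  ->  2 a_2 = -7 a_0 = 14  ->  a_2 = 7
  x^1: 6 a_3 + 11 a_1 = 0  ->  6 a_3 = -11 a_1 = -11  ->  a_3 = -11/6
  x^2: 12 a_4 + 15 a_2 = 0  ->  12 a_4 = -15 a_2 = -105  ->  a_4 = -35/4
  x^3: 20 a_5 + 19 a_3 = 0  ->  20 a_5 = -19 a_3 = 209/6  ->  a_5 = 209/120
Truncated series: y(x) = -2 + x + 7 x^2 - (11/6) x^3 - (35/4) x^4 + (209/120) x^5 + O(x^6).

a_0 = -2; a_1 = 1; a_2 = 7; a_3 = -11/6; a_4 = -35/4; a_5 = 209/120


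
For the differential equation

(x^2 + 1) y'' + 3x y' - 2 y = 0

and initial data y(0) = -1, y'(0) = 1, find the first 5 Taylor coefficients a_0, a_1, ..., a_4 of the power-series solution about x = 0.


Ansatz: y(x) = sum_{n>=0} a_n x^n, so y'(x) = sum_{n>=1} n a_n x^(n-1) and y''(x) = sum_{n>=2} n(n-1) a_n x^(n-2).
Substitute into P(x) y'' + Q(x) y' + R(x) y = 0 with P(x) = x^2 + 1, Q(x) = 3x, R(x) = -2, and match powers of x.
Initial conditions: a_0 = -1, a_1 = 1.
Setting the coefficient of each power of x to zero and solving order by order (substituting the coefficients already found):
  x^0: 2 a_2 - 2 a_0 = 0  ->  2 a_2 = 2 a_0 = -2  ->  a_2 = -1
  x^1: 6 a_3 + a_1 = 0  ->  6 a_3 = -a_1 = -1  ->  a_3 = -1/6
  x^2: 12 a_4 + 6 a_2 = 0  ->  12 a_4 = -6 a_2 = 6  ->  a_4 = 1/2
Truncated series: y(x) = -1 + x - x^2 - (1/6) x^3 + (1/2) x^4 + O(x^5).

a_0 = -1; a_1 = 1; a_2 = -1; a_3 = -1/6; a_4 = 1/2


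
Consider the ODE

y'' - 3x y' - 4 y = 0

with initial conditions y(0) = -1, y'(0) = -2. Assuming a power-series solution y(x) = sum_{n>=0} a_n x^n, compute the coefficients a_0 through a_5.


Ansatz: y(x) = sum_{n>=0} a_n x^n, so y'(x) = sum_{n>=1} n a_n x^(n-1) and y''(x) = sum_{n>=2} n(n-1) a_n x^(n-2).
Substitute into P(x) y'' + Q(x) y' + R(x) y = 0 with P(x) = 1, Q(x) = -3x, R(x) = -4, and match powers of x.
Initial conditions: a_0 = -1, a_1 = -2.
Setting the coefficient of each power of x to zero and solving order by order (substituting the coefficients already found):
  x^0: 2 a_2 - 4 a_0 = 0  ->  2 a_2 = 4 a_0 = -4  ->  a_2 = -2
  x^1: 6 a_3 - 7 a_1 = 0  ->  6 a_3 = 7 a_1 = -14  ->  a_3 = -7/3
  x^2: 12 a_4 - 10 a_2 = 0  ->  12 a_4 = 10 a_2 = -20  ->  a_4 = -5/3
  x^3: 20 a_5 - 13 a_3 = 0  ->  20 a_5 = 13 a_3 = -91/3  ->  a_5 = -91/60
Truncated series: y(x) = -1 - 2 x - 2 x^2 - (7/3) x^3 - (5/3) x^4 - (91/60) x^5 + O(x^6).

a_0 = -1; a_1 = -2; a_2 = -2; a_3 = -7/3; a_4 = -5/3; a_5 = -91/60


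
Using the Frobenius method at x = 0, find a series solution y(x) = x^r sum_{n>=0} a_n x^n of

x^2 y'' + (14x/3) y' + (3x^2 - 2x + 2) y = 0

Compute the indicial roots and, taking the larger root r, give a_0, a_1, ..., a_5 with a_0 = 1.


Write in Frobenius form y'' + (p(x)/x) y' + (q(x)/x^2) y = 0:
  p(x) = 14/3,  q(x) = 3x^2 - 2x + 2.
Indicial equation: r(r-1) + (14/3) r + (2) = 0 -> roots r_1 = -2/3, r_2 = -3.
Take r = r_1 = -2/3. Let y(x) = x^r sum_{n>=0} a_n x^n with a_0 = 1.
Substitute y = x^r sum a_n x^n and match x^{r+n}. The recurrence is
  D(n) a_n - 2 a_{n-1} + 3 a_{n-2} = 0,  where D(n) = (r+n)(r+n-1) + (14/3)(r+n) + (2).
  a_n = [2 a_{n-1} - 3 a_{n-2}] / D(n).
Since the indicial polynomial factors as (r - r_1)(r - r_2), D(n) = (r_1 + n - r_1)(r_1 + n - r_2) = n(n + 7/3).
Evaluating step by step (a_0 = 1):
  n = 1: D(1) = 1(1 + 7/3) = 10/3; numerator = 2(1) = 2; a_1 = (2)/(10/3) = 3/5
  n = 2: D(2) = 2(2 + 7/3) = 26/3; numerator = 2(3/5) - 3(1) = -9/5; a_2 = (-9/5)/(26/3) = -27/130
  n = 3: D(3) = 3(3 + 7/3) = 16; numerator = 2(-27/130) - 3(3/5) = -144/65; a_3 = (-144/65)/(16) = -9/65
  n = 4: D(4) = 4(4 + 7/3) = 76/3; numerator = 2(-9/65) - 3(-27/130) = 9/26; a_4 = (9/26)/(76/3) = 27/1976
  n = 5: D(5) = 5(5 + 7/3) = 110/3; numerator = 2(27/1976) - 3(-9/65) = 2187/4940; a_5 = (2187/4940)/(110/3) = 6561/543400

r = -2/3; a_0 = 1; a_1 = 3/5; a_2 = -27/130; a_3 = -9/65; a_4 = 27/1976; a_5 = 6561/543400


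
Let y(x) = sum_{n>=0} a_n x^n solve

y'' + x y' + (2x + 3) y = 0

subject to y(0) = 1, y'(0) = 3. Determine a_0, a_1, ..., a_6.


Ansatz: y(x) = sum_{n>=0} a_n x^n, so y'(x) = sum_{n>=1} n a_n x^(n-1) and y''(x) = sum_{n>=2} n(n-1) a_n x^(n-2).
Substitute into P(x) y'' + Q(x) y' + R(x) y = 0 with P(x) = 1, Q(x) = x, R(x) = 2x + 3, and match powers of x.
Initial conditions: a_0 = 1, a_1 = 3.
Setting the coefficient of each power of x to zero and solving order by order (substituting the coefficients already found):
  x^0: 2 a_2 + 3 a_0 = 0  ->  2 a_2 = -3 a_0 = -3  ->  a_2 = -3/2
  x^1: 6 a_3 + 4 a_1 + 2 a_0 = 0  ->  6 a_3 = -4 a_1 - 2 a_0 = -14  ->  a_3 = -7/3
  x^2: 12 a_4 + 5 a_2 + 2 a_1 = 0  ->  12 a_4 = -5 a_2 - 2 a_1 = 3/2  ->  a_4 = 1/8
  x^3: 20 a_5 + 6 a_3 + 2 a_2 = 0  ->  20 a_5 = -6 a_3 - 2 a_2 = 17  ->  a_5 = 17/20
  x^4: 30 a_6 + 7 a_4 + 2 a_3 = 0  ->  30 a_6 = -7 a_4 - 2 a_3 = 91/24  ->  a_6 = 91/720
Truncated series: y(x) = 1 + 3 x - (3/2) x^2 - (7/3) x^3 + (1/8) x^4 + (17/20) x^5 + (91/720) x^6 + O(x^7).

a_0 = 1; a_1 = 3; a_2 = -3/2; a_3 = -7/3; a_4 = 1/8; a_5 = 17/20; a_6 = 91/720


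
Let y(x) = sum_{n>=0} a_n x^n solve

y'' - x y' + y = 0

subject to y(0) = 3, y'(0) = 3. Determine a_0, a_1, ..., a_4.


Ansatz: y(x) = sum_{n>=0} a_n x^n, so y'(x) = sum_{n>=1} n a_n x^(n-1) and y''(x) = sum_{n>=2} n(n-1) a_n x^(n-2).
Substitute into P(x) y'' + Q(x) y' + R(x) y = 0 with P(x) = 1, Q(x) = -x, R(x) = 1, and match powers of x.
Initial conditions: a_0 = 3, a_1 = 3.
Setting the coefficient of each power of x to zero and solving order by order (substituting the coefficients already found):
  x^0: 2 a_2 + a_0 = 0  ->  2 a_2 = -a_0 = -3  ->  a_2 = -3/2
  x^1: 6 a_3 = 0  ->  a_3 = 0
  x^2: 12 a_4 - a_2 = 0  ->  12 a_4 = a_2 = -3/2  ->  a_4 = -1/8
Truncated series: y(x) = 3 + 3 x - (3/2) x^2 - (1/8) x^4 + O(x^5).

a_0 = 3; a_1 = 3; a_2 = -3/2; a_3 = 0; a_4 = -1/8


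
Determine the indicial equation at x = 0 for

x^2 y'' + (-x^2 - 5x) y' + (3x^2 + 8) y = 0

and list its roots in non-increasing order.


Divide by x^2 to reach normal form y'' + P_1(x) y' + P_2(x) y = 0 with P_1(x) = -1 - 5/x and P_2(x) = 3 + 8/x^2.
x = 0 is a singular point because the y'-coefficient -1 - 5/x has a pole at x = 0 and the y-coefficient 3 + 8/x^2 has a pole at x = 0.
It is a regular singular point because x P_1(x) = p(x) = -x - 5 and x^2 P_2(x) = q(x) = 3x^2 + 8 are polynomials, hence analytic at x = 0.
p(0) = -5,  q(0) = 8.
Indicial equation: r(r-1) + p(0) r + q(0) = 0, i.e. r^2 + (p(0) - 1) r + q(0) = 0, i.e. r^2 - 6 r + 8 = 0.
Discriminant: (-6)^2 - 4(8) = 4, so r = (6 ± 2)/2.
Solving: r_1 = 4, r_2 = 2.

indicial: r^2 - 6 r + 8 = 0; roots r_1 = 4, r_2 = 2


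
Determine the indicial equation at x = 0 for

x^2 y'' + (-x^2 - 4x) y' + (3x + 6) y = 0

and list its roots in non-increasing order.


Divide by x^2 to reach normal form y'' + P_1(x) y' + P_2(x) y = 0 with P_1(x) = -1 - 4/x and P_2(x) = 3/x + 6/x^2.
x = 0 is a singular point because the y'-coefficient -1 - 4/x has a pole at x = 0 and the y-coefficient 3/x + 6/x^2 has a pole at x = 0.
It is a regular singular point because x P_1(x) = p(x) = -x - 4 and x^2 P_2(x) = q(x) = 3x + 6 are polynomials, hence analytic at x = 0.
p(0) = -4,  q(0) = 6.
Indicial equation: r(r-1) + p(0) r + q(0) = 0, i.e. r^2 + (p(0) - 1) r + q(0) = 0, i.e. r^2 - 5 r + 6 = 0.
Discriminant: (-5)^2 - 4(6) = 1, so r = (5 ± 1)/2.
Solving: r_1 = 3, r_2 = 2.

indicial: r^2 - 5 r + 6 = 0; roots r_1 = 3, r_2 = 2


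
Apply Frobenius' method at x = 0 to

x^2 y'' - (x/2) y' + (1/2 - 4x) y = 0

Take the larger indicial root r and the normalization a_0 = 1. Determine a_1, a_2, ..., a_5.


Write in Frobenius form y'' + (p(x)/x) y' + (q(x)/x^2) y = 0:
  p(x) = -1/2,  q(x) = 1/2 - 4x.
Indicial equation: r(r-1) + (-1/2) r + (1/2) = 0 -> roots r_1 = 1, r_2 = 1/2.
Take r = r_1 = 1. Let y(x) = x^r sum_{n>=0} a_n x^n with a_0 = 1.
Substitute y = x^r sum a_n x^n and match x^{r+n}. The recurrence is
  D(n) a_n - 4 a_{n-1} = 0,  where D(n) = (r+n)(r+n-1) + (-1/2)(r+n) + (1/2).
  a_n = 4 / D(n) * a_{n-1}.
Since the indicial polynomial factors as (r - r_1)(r - r_2), D(n) = (r_1 + n - r_1)(r_1 + n - r_2) = n(n + 1/2).
Evaluating step by step (a_0 = 1):
  n = 1: D(1) = 1(1 + 1/2) = 3/2; numerator = 4(1) = 4; a_1 = (4)/(3/2) = 8/3
  n = 2: D(2) = 2(2 + 1/2) = 5; numerator = 4(8/3) = 32/3; a_2 = (32/3)/(5) = 32/15
  n = 3: D(3) = 3(3 + 1/2) = 21/2; numerator = 4(32/15) = 128/15; a_3 = (128/15)/(21/2) = 256/315
  n = 4: D(4) = 4(4 + 1/2) = 18; numerator = 4(256/315) = 1024/315; a_4 = (1024/315)/(18) = 512/2835
  n = 5: D(5) = 5(5 + 1/2) = 55/2; numerator = 4(512/2835) = 2048/2835; a_5 = (2048/2835)/(55/2) = 4096/155925

r = 1; a_0 = 1; a_1 = 8/3; a_2 = 32/15; a_3 = 256/315; a_4 = 512/2835; a_5 = 4096/155925


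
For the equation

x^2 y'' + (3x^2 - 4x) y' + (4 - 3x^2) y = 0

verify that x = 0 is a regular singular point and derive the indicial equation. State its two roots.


Divide by x^2 to reach normal form y'' + P_1(x) y' + P_2(x) y = 0 with P_1(x) = 3 - 4/x and P_2(x) = -3 + 4/x^2.
x = 0 is a singular point because the y'-coefficient 3 - 4/x has a pole at x = 0 and the y-coefficient -3 + 4/x^2 has a pole at x = 0.
It is a regular singular point because x P_1(x) = p(x) = 3x - 4 and x^2 P_2(x) = q(x) = 4 - 3x^2 are polynomials, hence analytic at x = 0.
p(0) = -4,  q(0) = 4.
Indicial equation: r(r-1) + p(0) r + q(0) = 0, i.e. r^2 + (p(0) - 1) r + q(0) = 0, i.e. r^2 - 5 r + 4 = 0.
Discriminant: (-5)^2 - 4(4) = 9, so r = (5 ± 3)/2.
Solving: r_1 = 4, r_2 = 1.

indicial: r^2 - 5 r + 4 = 0; roots r_1 = 4, r_2 = 1


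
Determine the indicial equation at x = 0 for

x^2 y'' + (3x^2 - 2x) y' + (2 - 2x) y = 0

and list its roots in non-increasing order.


Divide by x^2 to reach normal form y'' + P_1(x) y' + P_2(x) y = 0 with P_1(x) = 3 - 2/x and P_2(x) = -2/x + 2/x^2.
x = 0 is a singular point because the y'-coefficient 3 - 2/x has a pole at x = 0 and the y-coefficient -2/x + 2/x^2 has a pole at x = 0.
It is a regular singular point because x P_1(x) = p(x) = 3x - 2 and x^2 P_2(x) = q(x) = 2 - 2x are polynomials, hence analytic at x = 0.
p(0) = -2,  q(0) = 2.
Indicial equation: r(r-1) + p(0) r + q(0) = 0, i.e. r^2 + (p(0) - 1) r + q(0) = 0, i.e. r^2 - 3 r + 2 = 0.
Discriminant: (-3)^2 - 4(2) = 1, so r = (3 ± 1)/2.
Solving: r_1 = 2, r_2 = 1.

indicial: r^2 - 3 r + 2 = 0; roots r_1 = 2, r_2 = 1


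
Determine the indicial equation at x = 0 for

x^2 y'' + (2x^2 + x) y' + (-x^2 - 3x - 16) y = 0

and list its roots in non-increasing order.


Divide by x^2 to reach normal form y'' + P_1(x) y' + P_2(x) y = 0 with P_1(x) = 2 + 1/x and P_2(x) = -1 - 3/x - 16/x^2.
x = 0 is a singular point because the y'-coefficient 2 + 1/x has a pole at x = 0 and the y-coefficient -1 - 3/x - 16/x^2 has a pole at x = 0.
It is a regular singular point because x P_1(x) = p(x) = 2x + 1 and x^2 P_2(x) = q(x) = -x^2 - 3x - 16 are polynomials, hence analytic at x = 0.
p(0) = 1,  q(0) = -16.
Indicial equation: r(r-1) + p(0) r + q(0) = 0, i.e. r^2 + (p(0) - 1) r + q(0) = 0, i.e. r^2 - 16 = 0.
Discriminant: (0)^2 - 4(-16) = 64, so r = (0 ± 8)/2.
Solving: r_1 = 4, r_2 = -4.

indicial: r^2 - 16 = 0; roots r_1 = 4, r_2 = -4


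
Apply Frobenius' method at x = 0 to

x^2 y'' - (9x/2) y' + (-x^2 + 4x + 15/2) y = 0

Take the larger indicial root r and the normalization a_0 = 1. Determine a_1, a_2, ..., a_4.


Write in Frobenius form y'' + (p(x)/x) y' + (q(x)/x^2) y = 0:
  p(x) = -9/2,  q(x) = -x^2 + 4x + 15/2.
Indicial equation: r(r-1) + (-9/2) r + (15/2) = 0 -> roots r_1 = 3, r_2 = 5/2.
Take r = r_1 = 3. Let y(x) = x^r sum_{n>=0} a_n x^n with a_0 = 1.
Substitute y = x^r sum a_n x^n and match x^{r+n}. The recurrence is
  D(n) a_n + 4 a_{n-1} - 1 a_{n-2} = 0,  where D(n) = (r+n)(r+n-1) + (-9/2)(r+n) + (15/2).
  a_n = [-4 a_{n-1} + 1 a_{n-2}] / D(n).
Since the indicial polynomial factors as (r - r_1)(r - r_2), D(n) = (r_1 + n - r_1)(r_1 + n - r_2) = n(n + 1/2).
Evaluating step by step (a_0 = 1):
  n = 1: D(1) = 1(1 + 1/2) = 3/2; numerator = -4(1) = -4; a_1 = (-4)/(3/2) = -8/3
  n = 2: D(2) = 2(2 + 1/2) = 5; numerator = -4(-8/3) + 1(1) = 35/3; a_2 = (35/3)/(5) = 7/3
  n = 3: D(3) = 3(3 + 1/2) = 21/2; numerator = -4(7/3) + 1(-8/3) = -12; a_3 = (-12)/(21/2) = -8/7
  n = 4: D(4) = 4(4 + 1/2) = 18; numerator = -4(-8/7) + 1(7/3) = 145/21; a_4 = (145/21)/(18) = 145/378

r = 3; a_0 = 1; a_1 = -8/3; a_2 = 7/3; a_3 = -8/7; a_4 = 145/378


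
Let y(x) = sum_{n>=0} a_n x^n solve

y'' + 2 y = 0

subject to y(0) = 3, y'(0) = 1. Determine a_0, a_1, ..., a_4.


Ansatz: y(x) = sum_{n>=0} a_n x^n, so y'(x) = sum_{n>=1} n a_n x^(n-1) and y''(x) = sum_{n>=2} n(n-1) a_n x^(n-2).
Substitute into P(x) y'' + Q(x) y' + R(x) y = 0 with P(x) = 1, Q(x) = 0, R(x) = 2, and match powers of x.
Initial conditions: a_0 = 3, a_1 = 1.
Setting the coefficient of each power of x to zero and solving order by order (substituting the coefficients already found):
  x^0: 2 a_2 + 2 a_0 = 0  ->  2 a_2 = -2 a_0 = -6  ->  a_2 = -3
  x^1: 6 a_3 + 2 a_1 = 0  ->  6 a_3 = -2 a_1 = -2  ->  a_3 = -1/3
  x^2: 12 a_4 + 2 a_2 = 0  ->  12 a_4 = -2 a_2 = 6  ->  a_4 = 1/2
Truncated series: y(x) = 3 + x - 3 x^2 - (1/3) x^3 + (1/2) x^4 + O(x^5).

a_0 = 3; a_1 = 1; a_2 = -3; a_3 = -1/3; a_4 = 1/2


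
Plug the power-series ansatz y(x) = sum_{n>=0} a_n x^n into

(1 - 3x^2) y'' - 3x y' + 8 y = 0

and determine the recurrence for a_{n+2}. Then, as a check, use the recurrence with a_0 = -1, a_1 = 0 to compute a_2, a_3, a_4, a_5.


Substitute y = sum_n a_n x^n.
(1 - 3 x^2) y'' contributes (n+2)(n+1) a_{n+2} - 3 n(n-1) a_n at x^n.
-3 x y'(x) contributes -3 n a_n at x^n.
8 y(x) contributes 8 a_n at x^n.
Matching x^n: (n+2)(n+1) a_{n+2} + (-3 n(n-1) - 3 n + 8) a_n = 0.
Thus a_{n+2} = (3 n(n-1) + 3 n - 8) / ((n+1)(n+2)) * a_n.

Check with a_0 = -1, a_1 = 0 (apply the recurrence for n = 0, 1, 2, 3): a_0 = -1, a_1 = 0, a_2 = 4, a_3 = 0, a_4 = 4/3, a_5 = 0.

a_(n+2) = (3 n(n-1) + 3 n - 8) / ((n+1)(n+2)) * a_n; check: a_0 = -1, a_1 = 0, a_2 = 4, a_3 = 0, a_4 = 4/3, a_5 = 0


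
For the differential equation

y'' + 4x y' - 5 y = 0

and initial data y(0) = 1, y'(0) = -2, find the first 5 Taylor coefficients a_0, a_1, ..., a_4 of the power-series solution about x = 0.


Ansatz: y(x) = sum_{n>=0} a_n x^n, so y'(x) = sum_{n>=1} n a_n x^(n-1) and y''(x) = sum_{n>=2} n(n-1) a_n x^(n-2).
Substitute into P(x) y'' + Q(x) y' + R(x) y = 0 with P(x) = 1, Q(x) = 4x, R(x) = -5, and match powers of x.
Initial conditions: a_0 = 1, a_1 = -2.
Setting the coefficient of each power of x to zero and solving order by order (substituting the coefficients already found):
  x^0: 2 a_2 - 5 a_0 = 0  ->  2 a_2 = 5 a_0 = 5  ->  a_2 = 5/2
  x^1: 6 a_3 - a_1 = 0  ->  6 a_3 = a_1 = -2  ->  a_3 = -1/3
  x^2: 12 a_4 + 3 a_2 = 0  ->  12 a_4 = -3 a_2 = -15/2  ->  a_4 = -5/8
Truncated series: y(x) = 1 - 2 x + (5/2) x^2 - (1/3) x^3 - (5/8) x^4 + O(x^5).

a_0 = 1; a_1 = -2; a_2 = 5/2; a_3 = -1/3; a_4 = -5/8


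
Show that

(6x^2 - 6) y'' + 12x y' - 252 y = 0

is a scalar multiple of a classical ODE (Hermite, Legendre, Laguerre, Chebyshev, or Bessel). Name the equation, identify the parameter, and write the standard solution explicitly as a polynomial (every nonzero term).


All three coefficients share the factor -6; dividing through by -6 gives  (1 - x^2) y'' - 2x y' + 42 y = 0.
This matches the Legendre equation (1 - x^2) y'' - 2x y' + n(n+1) y = 0 (note the -2x y' term) with n(n+1) = 42, so n = 6; the polynomial solution is P_6(x).
With y = sum_k a_k x^k, matching x^k gives (k+2)(k+1) a_{k+2} = [k(k+1) - n(n+1)] a_k = (k - 6)(k + 7) a_k. The right side vanishes at k = 6, so the series with the parity of 6 terminates at degree 6.
Standard normalization (P_n(1) = 1): leading coefficient (2n)!/(2^n (n!)^2) = 479001600/(64*518400) = 231/16, so a_6 = 231/16. Work downward with a_k = (k+1)(k+2) a_{k+2} / ((k - 6)(k + 7)):
  a_4 = (5)(6)(231/16) / ((4 - 6)(4 + 7)) = (3465/8)/(-22) = -315/16
  a_2 = (3)(4)(-315/16) / ((2 - 6)(2 + 7)) = (-945/4)/(-36) = 105/16
  a_0 = (1)(2)(105/16) / ((0 - 6)(0 + 7)) = (105/8)/(-42) = -5/16
Hence P_6(x) = 231 x^6/16 - 315 x^4/16 + 105 x^2/16 - 5/16.

P_6(x); series = 231 x^6/16 - 315 x^4/16 + 105 x^2/16 - 5/16


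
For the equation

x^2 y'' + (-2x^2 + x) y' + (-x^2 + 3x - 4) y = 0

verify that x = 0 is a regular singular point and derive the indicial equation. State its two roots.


Divide by x^2 to reach normal form y'' + P_1(x) y' + P_2(x) y = 0 with P_1(x) = -2 + 1/x and P_2(x) = -1 + 3/x - 4/x^2.
x = 0 is a singular point because the y'-coefficient -2 + 1/x has a pole at x = 0 and the y-coefficient -1 + 3/x - 4/x^2 has a pole at x = 0.
It is a regular singular point because x P_1(x) = p(x) = 1 - 2x and x^2 P_2(x) = q(x) = -x^2 + 3x - 4 are polynomials, hence analytic at x = 0.
p(0) = 1,  q(0) = -4.
Indicial equation: r(r-1) + p(0) r + q(0) = 0, i.e. r^2 + (p(0) - 1) r + q(0) = 0, i.e. r^2 - 4 = 0.
Discriminant: (0)^2 - 4(-4) = 16, so r = (0 ± 4)/2.
Solving: r_1 = 2, r_2 = -2.

indicial: r^2 - 4 = 0; roots r_1 = 2, r_2 = -2


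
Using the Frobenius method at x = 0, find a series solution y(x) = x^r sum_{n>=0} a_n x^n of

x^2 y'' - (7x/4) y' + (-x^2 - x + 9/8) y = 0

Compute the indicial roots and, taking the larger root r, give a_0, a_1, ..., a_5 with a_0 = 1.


Write in Frobenius form y'' + (p(x)/x) y' + (q(x)/x^2) y = 0:
  p(x) = -7/4,  q(x) = -x^2 - x + 9/8.
Indicial equation: r(r-1) + (-7/4) r + (9/8) = 0 -> roots r_1 = 9/4, r_2 = 1/2.
Take r = r_1 = 9/4. Let y(x) = x^r sum_{n>=0} a_n x^n with a_0 = 1.
Substitute y = x^r sum a_n x^n and match x^{r+n}. The recurrence is
  D(n) a_n - 1 a_{n-1} - 1 a_{n-2} = 0,  where D(n) = (r+n)(r+n-1) + (-7/4)(r+n) + (9/8).
  a_n = [1 a_{n-1} + 1 a_{n-2}] / D(n).
Since the indicial polynomial factors as (r - r_1)(r - r_2), D(n) = (r_1 + n - r_1)(r_1 + n - r_2) = n(n + 7/4).
Evaluating step by step (a_0 = 1):
  n = 1: D(1) = 1(1 + 7/4) = 11/4; numerator = 1(1) = 1; a_1 = (1)/(11/4) = 4/11
  n = 2: D(2) = 2(2 + 7/4) = 15/2; numerator = 1(4/11) + 1(1) = 15/11; a_2 = (15/11)/(15/2) = 2/11
  n = 3: D(3) = 3(3 + 7/4) = 57/4; numerator = 1(2/11) + 1(4/11) = 6/11; a_3 = (6/11)/(57/4) = 8/209
  n = 4: D(4) = 4(4 + 7/4) = 23; numerator = 1(8/209) + 1(2/11) = 46/209; a_4 = (46/209)/(23) = 2/209
  n = 5: D(5) = 5(5 + 7/4) = 135/4; numerator = 1(2/209) + 1(8/209) = 10/209; a_5 = (10/209)/(135/4) = 8/5643

r = 9/4; a_0 = 1; a_1 = 4/11; a_2 = 2/11; a_3 = 8/209; a_4 = 2/209; a_5 = 8/5643


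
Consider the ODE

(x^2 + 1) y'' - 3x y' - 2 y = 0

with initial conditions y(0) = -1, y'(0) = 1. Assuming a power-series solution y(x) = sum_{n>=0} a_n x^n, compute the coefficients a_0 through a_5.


Ansatz: y(x) = sum_{n>=0} a_n x^n, so y'(x) = sum_{n>=1} n a_n x^(n-1) and y''(x) = sum_{n>=2} n(n-1) a_n x^(n-2).
Substitute into P(x) y'' + Q(x) y' + R(x) y = 0 with P(x) = x^2 + 1, Q(x) = -3x, R(x) = -2, and match powers of x.
Initial conditions: a_0 = -1, a_1 = 1.
Setting the coefficient of each power of x to zero and solving order by order (substituting the coefficients already found):
  x^0: 2 a_2 - 2 a_0 = 0  ->  2 a_2 = 2 a_0 = -2  ->  a_2 = -1
  x^1: 6 a_3 - 5 a_1 = 0  ->  6 a_3 = 5 a_1 = 5  ->  a_3 = 5/6
  x^2: 12 a_4 - 6 a_2 = 0  ->  12 a_4 = 6 a_2 = -6  ->  a_4 = -1/2
  x^3: 20 a_5 - 5 a_3 = 0  ->  20 a_5 = 5 a_3 = 25/6  ->  a_5 = 5/24
Truncated series: y(x) = -1 + x - x^2 + (5/6) x^3 - (1/2) x^4 + (5/24) x^5 + O(x^6).

a_0 = -1; a_1 = 1; a_2 = -1; a_3 = 5/6; a_4 = -1/2; a_5 = 5/24
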